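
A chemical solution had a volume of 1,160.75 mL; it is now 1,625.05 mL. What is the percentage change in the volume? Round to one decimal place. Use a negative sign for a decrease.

40.0%

Change: 1,625.05 − 1,160.75 = 464.30.
Relative to the original: 464.30 ÷ 1,160.75 = 40.0%.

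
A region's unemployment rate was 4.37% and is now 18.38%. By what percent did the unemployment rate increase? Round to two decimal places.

The change is 18.38 − 4.37 = 14.01 percentage points.
Relative to the original 4.37%, that is 14.01 ÷ 4.37 ≈ 320.59%.
So the unemployment rate rose by 320.59%.

320.59%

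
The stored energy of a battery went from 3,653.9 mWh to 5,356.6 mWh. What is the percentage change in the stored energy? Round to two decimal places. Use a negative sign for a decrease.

46.60%

Change: 5,356.6 − 3,653.9 = 1,702.7.
Relative to the original: 1,702.7 ÷ 3,653.9 ≈ 46.60%.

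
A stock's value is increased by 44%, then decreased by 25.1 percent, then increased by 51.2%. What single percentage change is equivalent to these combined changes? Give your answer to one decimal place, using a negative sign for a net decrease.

63.1%

The combined multiplier is 1.44 × 0.749 × 1.512 = 1.63078272.
That corresponds to an increase of 63.1%.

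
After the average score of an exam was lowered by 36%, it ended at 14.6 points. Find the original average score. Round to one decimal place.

22.8 points

The overall multiplier applied was 0.64.
So the original average score was 14.6 ÷ 0.64 ≈ 22.8 points.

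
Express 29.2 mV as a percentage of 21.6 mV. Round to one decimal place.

29.2 mV ÷ 21.6 mV ≈ 135.2%.

135.2%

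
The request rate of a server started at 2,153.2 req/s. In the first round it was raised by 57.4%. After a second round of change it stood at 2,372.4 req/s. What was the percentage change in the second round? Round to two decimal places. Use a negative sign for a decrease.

After the first round: 2,153.2 × 1.574 = 3389.1368.
Second-round multiplier: 2,372.4 ÷ 3389.1368 ≈ 0.700001.
That is a change of -30.00%.

-30.00%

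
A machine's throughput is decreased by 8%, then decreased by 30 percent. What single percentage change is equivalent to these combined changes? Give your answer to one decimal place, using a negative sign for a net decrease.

An 8% decrease multiplies by 0.92.
Then a 30% decrease: 0.92 × 0.7 = 0.644.
Overall factor 0.644, i.e. -35.6%.

-35.6%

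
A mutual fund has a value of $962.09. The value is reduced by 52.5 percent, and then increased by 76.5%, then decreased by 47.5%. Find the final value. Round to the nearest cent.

$423.46

Each change multiplies by a factor: 0.475 × 1.765 × 0.525 = 0.440146875.
$962.09 × 0.440146875 = $423.46090696875 ≈ $423.46.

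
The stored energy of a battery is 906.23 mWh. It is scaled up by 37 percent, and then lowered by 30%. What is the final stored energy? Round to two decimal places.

Each change multiplies by a factor: 1.37 × 0.7 = 0.959.
906.23 × 0.959 = 869.07457 ≈ 869.07.

869.07 mWh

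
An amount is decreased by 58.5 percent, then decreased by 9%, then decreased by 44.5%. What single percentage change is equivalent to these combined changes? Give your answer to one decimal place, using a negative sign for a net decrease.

The combined multiplier is 0.415 × 0.91 × 0.555 = 0.20959575.
That corresponds to a decrease of 79.0%.

-79.0%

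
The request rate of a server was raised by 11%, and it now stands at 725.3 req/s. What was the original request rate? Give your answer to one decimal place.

The overall multiplier applied was 1.11.
So the original request rate was 725.3 ÷ 1.11 ≈ 653.4 req/s.

653.4 req/s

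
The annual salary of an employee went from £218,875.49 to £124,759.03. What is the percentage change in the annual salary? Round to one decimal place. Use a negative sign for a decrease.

-43.0%

Change: £124,759.03 − £218,875.49 = -£94,116.46.
Relative to the original: -£94,116.46 ÷ £218,875.49 ≈ -43.0%.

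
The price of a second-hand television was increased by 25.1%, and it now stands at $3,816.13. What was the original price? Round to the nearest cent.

The overall multiplier applied was 1.251.
So the original price was $3,816.13 ÷ 1.251 ≈ $3,050.46.

$3,050.46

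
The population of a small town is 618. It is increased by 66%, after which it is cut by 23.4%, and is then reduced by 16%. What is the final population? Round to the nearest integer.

660

Apply the 66% increase: 618 × 1.66 = 1025.88.
23.4% decrease: 1025.88 × 0.766 = 785.82408.
Apply the 16% decrease: 785.82408 × 0.84 = 660.0922272 ≈ 660.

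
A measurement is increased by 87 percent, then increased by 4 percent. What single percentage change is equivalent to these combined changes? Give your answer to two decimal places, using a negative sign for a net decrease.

An 87% increase multiplies by 1.87.
Then a 4% increase: 1.87 × 1.04 = 1.9448.
Overall factor 1.9448, i.e. 94.48%.

94.48%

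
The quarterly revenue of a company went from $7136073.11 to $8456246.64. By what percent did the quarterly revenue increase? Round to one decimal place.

18.5%

Change: $8456246.64 − $7136073.11 = $1320173.53.
Relative to the original: $1320173.53 ÷ $7136073.11 ≈ 18.5%.
So the quarterly revenue increased by 18.5%.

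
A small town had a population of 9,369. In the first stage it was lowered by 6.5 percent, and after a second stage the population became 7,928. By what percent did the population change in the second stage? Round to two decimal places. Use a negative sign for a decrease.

After the first stage: 9,369 × 0.935 = 8760.015.
Second-stage multiplier: 7,928 ÷ 8760.015 ≈ 0.905021.
That is a change of -9.50%.

-9.50%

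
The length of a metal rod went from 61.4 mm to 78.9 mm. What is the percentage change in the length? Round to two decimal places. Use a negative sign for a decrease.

Change: 78.9 − 61.4 = 17.5.
Relative to the original: 17.5 ÷ 61.4 ≈ 28.50%.

28.50%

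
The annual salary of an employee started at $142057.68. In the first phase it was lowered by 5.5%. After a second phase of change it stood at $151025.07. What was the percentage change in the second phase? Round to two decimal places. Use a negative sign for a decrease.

12.50%

After the first phase: $142057.68 × 0.945 = $134244.5076.
Second-phase multiplier: $151025.07 ÷ $134244.5076 ≈ 1.125.
That is a change of 12.50%.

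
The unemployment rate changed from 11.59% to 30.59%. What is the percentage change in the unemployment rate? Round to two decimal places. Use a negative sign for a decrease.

163.93%

The change is 30.59 − 11.59 = 19.00 percentage points.
Relative to the original 11.59%, that is 19.00 ÷ 11.59 ≈ 163.93%.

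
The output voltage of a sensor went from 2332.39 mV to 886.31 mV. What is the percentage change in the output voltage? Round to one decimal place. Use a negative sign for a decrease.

-62.0%

Change: 886.31 − 2332.39 = -1446.08.
Relative to the original: -1446.08 ÷ 2332.39 ≈ -62.0%.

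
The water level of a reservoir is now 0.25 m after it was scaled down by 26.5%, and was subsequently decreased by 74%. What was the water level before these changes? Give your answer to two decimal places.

1.31 m

The overall multiplier applied was 0.735 × 0.26 = 0.1911.
So the original water level was 0.25 ÷ 0.1911 ≈ 1.31 m.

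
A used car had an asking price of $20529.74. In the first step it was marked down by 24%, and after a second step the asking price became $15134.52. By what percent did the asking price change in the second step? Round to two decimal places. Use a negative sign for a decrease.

After the first step: $20529.74 × 0.76 = $15602.6024.
Second-step multiplier: $15134.52 ÷ $15602.6024 ≈ 0.97.
That is a change of -3.00%.

-3.00%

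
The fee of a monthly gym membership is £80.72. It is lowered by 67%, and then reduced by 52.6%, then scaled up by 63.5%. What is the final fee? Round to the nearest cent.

£20.64

Each change multiplies by a factor: 0.33 × 0.474 × 1.635 = 0.2557467.
£80.72 × 0.2557467 = £20.643873624 ≈ £20.64.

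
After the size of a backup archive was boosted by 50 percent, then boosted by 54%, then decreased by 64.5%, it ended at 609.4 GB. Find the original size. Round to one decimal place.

The overall multiplier applied was 1.5 × 1.54 × 0.355 = 0.82005.
So the original size was 609.4 ÷ 0.82005 ≈ 743.1 GB.

743.1 GB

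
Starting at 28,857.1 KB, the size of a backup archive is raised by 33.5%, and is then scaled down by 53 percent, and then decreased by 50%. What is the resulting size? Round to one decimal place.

9,053.2 KB

Each change multiplies by a factor: 1.335 × 0.47 × 0.5 = 0.313725.
28,857.1 × 0.313725 = 9053.1936975 ≈ 9,053.2.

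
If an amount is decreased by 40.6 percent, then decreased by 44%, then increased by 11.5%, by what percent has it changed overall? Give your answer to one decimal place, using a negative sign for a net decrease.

The combined multiplier is 0.594 × 0.56 × 1.115 = 0.3708936.
That corresponds to a decrease of 62.9%.

-62.9%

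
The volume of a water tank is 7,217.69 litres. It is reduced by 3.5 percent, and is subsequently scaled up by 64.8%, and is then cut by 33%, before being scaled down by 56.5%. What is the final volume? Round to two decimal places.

Apply the 3.5% decrease: 7,217.69 × 0.965 = 6965.07085.
After the 64.8% increase: 6965.07085 × 1.648 = 11478.4367608.
After the 33% decrease: 11478.4367608 × 0.67 = 7690.552629736.
Apply the 56.5% decrease: 7690.552629736 × 0.435 = 3345.39039393516 ≈ 3,345.39.

3,345.39 litres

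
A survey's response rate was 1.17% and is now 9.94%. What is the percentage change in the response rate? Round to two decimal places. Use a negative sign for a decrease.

749.57%

The change is 9.94 − 1.17 = 8.77 percentage points.
Relative to the original 1.17%, that is 8.77 ÷ 1.17 ≈ 749.57%.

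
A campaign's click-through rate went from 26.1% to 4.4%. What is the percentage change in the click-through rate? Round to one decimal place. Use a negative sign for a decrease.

-83.1%

The change is 4.4 − 26.1 = -21.7 percentage points.
Relative to the original 26.1%, that is -21.7 ÷ 26.1 ≈ -83.1%.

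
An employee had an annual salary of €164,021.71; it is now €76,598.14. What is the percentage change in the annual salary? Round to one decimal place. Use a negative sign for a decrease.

-53.3%

Change: €76,598.14 − €164,021.71 = -€87,423.57.
Relative to the original: -€87,423.57 ÷ €164,021.71 ≈ -53.3%.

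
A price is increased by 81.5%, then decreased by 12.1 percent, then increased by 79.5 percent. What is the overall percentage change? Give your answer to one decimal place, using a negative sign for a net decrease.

The combined multiplier is 1.815 × 0.879 × 1.795 = 2.863716075.
That corresponds to an increase of 186.4%.

186.4%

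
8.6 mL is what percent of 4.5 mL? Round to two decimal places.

191.11%

8.6 mL ÷ 4.5 mL ≈ 191.11%.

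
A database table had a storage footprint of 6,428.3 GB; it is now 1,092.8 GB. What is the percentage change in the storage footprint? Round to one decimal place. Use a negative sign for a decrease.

Change: 1,092.8 − 6,428.3 = -5,335.5.
Relative to the original: -5,335.5 ÷ 6,428.3 ≈ -83.0%.

-83.0%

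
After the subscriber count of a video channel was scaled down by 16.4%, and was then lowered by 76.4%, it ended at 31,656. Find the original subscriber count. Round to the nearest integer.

The overall multiplier applied was 0.836 × 0.236 = 0.197296.
So the original subscriber count was 31,656 ÷ 0.197296 ≈ 160,449.

160,449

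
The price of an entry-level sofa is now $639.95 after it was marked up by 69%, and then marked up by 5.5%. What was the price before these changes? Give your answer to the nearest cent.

$358.93

The overall multiplier applied was 1.69 × 1.055 = 1.78295.
So the original price was $639.95 ÷ 1.78295 ≈ $358.93.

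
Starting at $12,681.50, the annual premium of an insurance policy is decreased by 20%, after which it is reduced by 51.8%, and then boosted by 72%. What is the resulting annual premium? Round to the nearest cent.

After the 20% decrease: $12,681.50 × 0.8 = $10145.2.
51.8% decrease: $10145.2 × 0.482 = $4889.9864.
Apply the 72% increase: $4889.9864 × 1.72 = $8410.776608 ≈ $8,410.78.

$8,410.78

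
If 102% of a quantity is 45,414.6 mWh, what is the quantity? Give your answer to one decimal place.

44,524.1 mWh

45,414.6 mWh ÷ 1.02 ≈ 44,524.1 mWh.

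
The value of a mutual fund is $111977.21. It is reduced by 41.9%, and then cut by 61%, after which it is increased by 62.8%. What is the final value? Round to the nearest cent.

Apply the 41.9% decrease: $111977.21 × 0.581 = $65058.75901.
Apply the 61% decrease: $65058.75901 × 0.39 = $25372.9160139.
62.8% increase: $25372.9160139 × 1.628 = $41307.1072706292 ≈ $41307.11.

$41307.11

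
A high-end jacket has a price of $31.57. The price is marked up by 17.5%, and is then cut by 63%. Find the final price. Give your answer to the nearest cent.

$13.73

Each change multiplies by a factor: 1.175 × 0.37 = 0.43475.
$31.57 × 0.43475 = $13.7250575 ≈ $13.73.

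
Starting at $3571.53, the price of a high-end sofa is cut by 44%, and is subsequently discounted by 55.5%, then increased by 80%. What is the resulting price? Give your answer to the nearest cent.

$1602.05

Each change multiplies by a factor: 0.56 × 0.445 × 1.8 = 0.44856.
$3571.53 × 0.44856 = $1602.0454968 ≈ $1602.05.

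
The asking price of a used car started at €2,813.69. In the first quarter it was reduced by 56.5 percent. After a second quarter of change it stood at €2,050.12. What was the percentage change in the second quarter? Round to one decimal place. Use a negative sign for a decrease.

67.5%

After the first quarter: €2,813.69 × 0.435 = €1223.95515.
Second-quarter multiplier: €2,050.12 ÷ €1223.95515 ≈ 1.675.
That is a change of 67.5%.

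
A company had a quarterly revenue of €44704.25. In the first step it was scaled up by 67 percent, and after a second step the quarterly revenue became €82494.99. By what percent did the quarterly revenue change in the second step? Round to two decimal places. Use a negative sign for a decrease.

10.50%

After the first step: €44704.25 × 1.67 = €74656.0975.
Second-step multiplier: €82494.99 ÷ €74656.0975 ≈ 1.105.
That is a change of 10.50%.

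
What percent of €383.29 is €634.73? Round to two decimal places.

€634.73 ÷ €383.29 ≈ 165.60%.

165.60%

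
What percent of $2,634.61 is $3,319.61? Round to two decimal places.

126.00%

$3,319.61 ÷ $2,634.61 ≈ 126.00%.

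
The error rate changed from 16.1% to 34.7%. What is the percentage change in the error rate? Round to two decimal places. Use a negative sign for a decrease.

115.53%

The change is 34.7 − 16.1 = 18.6 percentage points.
Relative to the original 16.1%, that is 18.6 ÷ 16.1 ≈ 115.53%.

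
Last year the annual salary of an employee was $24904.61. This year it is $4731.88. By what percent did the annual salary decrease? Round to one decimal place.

Change: $4731.88 − $24904.61 = -$20172.73.
Relative to the original: -$20172.73 ÷ $24904.61 ≈ -81.0%.
So the annual salary decreased by 81.0%.

81.0%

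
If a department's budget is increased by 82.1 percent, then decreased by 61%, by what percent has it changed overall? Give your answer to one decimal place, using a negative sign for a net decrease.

An 82.1% increase multiplies by 1.821.
Then a 61% decrease: 1.821 × 0.39 = 0.71019.
Overall factor 0.71019, i.e. -29.0%.

-29.0%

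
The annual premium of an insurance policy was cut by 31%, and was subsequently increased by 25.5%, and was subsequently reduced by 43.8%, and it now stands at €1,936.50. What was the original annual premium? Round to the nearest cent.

Undoing the 43.8% decrease: €1,936.50 ÷ 0.562 ≈ €3445.729537.
Undoing the 25.5% increase: €3445.729537 ÷ 1.255 ≈ €2745.601225.
Undoing the 31% decrease: €2745.601225 ÷ 0.69 ≈ €3,979.13.

€3,979.13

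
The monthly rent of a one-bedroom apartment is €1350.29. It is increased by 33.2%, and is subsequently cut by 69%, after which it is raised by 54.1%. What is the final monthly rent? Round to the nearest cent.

€859.20

33.2% increase: €1350.29 × 1.332 = €1798.58628.
Apply the 69% decrease: €1798.58628 × 0.31 = €557.5617468.
54.1% increase: €557.5617468 × 1.541 = €859.2026518188 ≈ €859.20.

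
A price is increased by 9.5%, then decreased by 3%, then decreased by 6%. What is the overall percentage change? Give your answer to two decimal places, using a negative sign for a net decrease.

-0.16%

The combined multiplier is 1.095 × 0.97 × 0.94 = 0.998421.
That corresponds to a decrease of 0.16%.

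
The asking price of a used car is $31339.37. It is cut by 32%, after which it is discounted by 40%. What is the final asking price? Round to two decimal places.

32% decrease: $31339.37 × 0.68 = $21310.7716.
Apply the 40% decrease: $21310.7716 × 0.6 = $12786.46296 ≈ $12786.46.

$12786.46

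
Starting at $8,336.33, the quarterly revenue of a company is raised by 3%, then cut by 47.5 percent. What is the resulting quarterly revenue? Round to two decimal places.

$4,507.87

Each change multiplies by a factor: 1.03 × 0.525 = 0.54075.
$8,336.33 × 0.54075 = $4507.8704475 ≈ $4,507.87.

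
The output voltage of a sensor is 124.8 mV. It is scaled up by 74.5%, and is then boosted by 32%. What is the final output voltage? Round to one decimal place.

287.5 mV

Apply the 74.5% increase: 124.8 × 1.745 = 217.776.
After the 32% increase: 217.776 × 1.32 = 287.46432 ≈ 287.5.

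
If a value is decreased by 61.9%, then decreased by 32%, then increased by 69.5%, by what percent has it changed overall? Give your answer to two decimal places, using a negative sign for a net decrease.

-56.09%

The combined multiplier is 0.381 × 0.68 × 1.695 = 0.4391406.
That corresponds to a decrease of 56.09%.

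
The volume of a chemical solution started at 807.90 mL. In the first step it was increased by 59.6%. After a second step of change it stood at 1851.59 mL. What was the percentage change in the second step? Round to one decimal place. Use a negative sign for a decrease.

After the first step: 807.90 × 1.596 = 1289.4084.
Second-step multiplier: 1851.59 ÷ 1289.4084 ≈ 1.436.
That is a change of 43.6%.

43.6%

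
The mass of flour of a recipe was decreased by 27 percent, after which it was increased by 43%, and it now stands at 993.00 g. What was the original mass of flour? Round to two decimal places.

951.24 g

Undoing the 43% increase: 993.00 ÷ 1.43 ≈ 694.405594.
Undoing the 27% decrease: 694.405594 ÷ 0.73 ≈ 951.24 g.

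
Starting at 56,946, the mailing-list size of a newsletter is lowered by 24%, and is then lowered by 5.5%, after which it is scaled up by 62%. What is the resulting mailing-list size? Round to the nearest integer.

Each change multiplies by a factor: 0.76 × 0.945 × 1.62 = 1.163484.
56,946 × 1.163484 = 66255.759864 ≈ 66,256.

66,256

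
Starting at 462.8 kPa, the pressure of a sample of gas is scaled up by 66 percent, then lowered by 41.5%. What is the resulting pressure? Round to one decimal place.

449.4 kPa

Each change multiplies by a factor: 1.66 × 0.585 = 0.9711.
462.8 × 0.9711 = 449.42508 ≈ 449.4.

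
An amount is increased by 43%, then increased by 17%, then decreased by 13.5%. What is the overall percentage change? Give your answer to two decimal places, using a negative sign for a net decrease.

The combined multiplier is 1.43 × 1.17 × 0.865 = 1.4472315.
That corresponds to an increase of 44.72%.

44.72%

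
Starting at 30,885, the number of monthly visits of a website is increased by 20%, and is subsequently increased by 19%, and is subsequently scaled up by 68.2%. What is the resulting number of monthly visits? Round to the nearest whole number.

20% increase: 30,885 × 1.2 = 37062.
19% increase: 37062 × 1.19 = 44103.78.
68.2% increase: 44103.78 × 1.682 = 74182.55796 ≈ 74,183.

74,183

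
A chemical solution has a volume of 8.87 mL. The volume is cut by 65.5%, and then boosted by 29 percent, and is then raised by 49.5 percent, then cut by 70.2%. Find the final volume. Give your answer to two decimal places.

After the 65.5% decrease: 8.87 × 0.345 = 3.06015.
29% increase: 3.06015 × 1.29 = 3.9475935.
49.5% increase: 3.9475935 × 1.495 = 5.9016522825.
70.2% decrease: 5.9016522825 × 0.298 = 1.758692380185 ≈ 1.76.

1.76 mL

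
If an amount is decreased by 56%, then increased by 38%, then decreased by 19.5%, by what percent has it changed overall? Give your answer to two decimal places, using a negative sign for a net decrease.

A 56% decrease multiplies by 0.44.
Then a 38% increase: 0.44 × 1.38 = 0.6072.
Then a 19.5% decrease: 0.6072 × 0.805 = 0.488796.
Overall factor 0.488796, i.e. -51.12%.

-51.12%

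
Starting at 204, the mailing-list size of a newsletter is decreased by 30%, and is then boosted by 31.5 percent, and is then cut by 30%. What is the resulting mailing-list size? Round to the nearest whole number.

Each change multiplies by a factor: 0.7 × 1.315 × 0.7 = 0.64435.
204 × 0.64435 = 131.4474 ≈ 131.

131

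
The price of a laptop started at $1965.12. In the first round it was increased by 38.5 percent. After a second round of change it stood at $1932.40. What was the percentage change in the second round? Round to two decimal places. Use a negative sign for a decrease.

-29.00%

After the first round: $1965.12 × 1.385 = $2721.6912.
Second-round multiplier: $1932.40 ÷ $2721.6912 ≈ 0.71.
That is a change of -29.00%.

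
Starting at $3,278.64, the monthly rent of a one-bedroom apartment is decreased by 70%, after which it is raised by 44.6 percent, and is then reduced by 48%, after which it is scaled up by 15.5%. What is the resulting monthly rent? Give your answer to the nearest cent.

Apply the 70% decrease: $3,278.64 × 0.3 = $983.592.
After the 44.6% increase: $983.592 × 1.446 = $1422.274032.
After the 48% decrease: $1422.274032 × 0.52 = $739.58249664.
15.5% increase: $739.58249664 × 1.155 = $854.2177836192 ≈ $854.22.

$854.22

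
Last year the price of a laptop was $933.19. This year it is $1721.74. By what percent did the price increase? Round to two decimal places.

84.50%

Change: $1721.74 − $933.19 = $788.55.
Relative to the original: $788.55 ÷ $933.19 ≈ 84.50%.
So the price increased by 84.50%.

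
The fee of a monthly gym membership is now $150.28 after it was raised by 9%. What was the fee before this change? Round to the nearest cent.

The overall multiplier applied was 1.09.
So the original fee was $150.28 ÷ 1.09 ≈ $137.87.

$137.87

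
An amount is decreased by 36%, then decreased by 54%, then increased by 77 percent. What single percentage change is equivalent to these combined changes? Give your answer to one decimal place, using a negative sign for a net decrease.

A 36% decrease multiplies by 0.64.
Then a 54% decrease: 0.64 × 0.46 = 0.2944.
Then a 77% increase: 0.2944 × 1.77 = 0.521088.
Overall factor 0.521088, i.e. -47.9%.

-47.9%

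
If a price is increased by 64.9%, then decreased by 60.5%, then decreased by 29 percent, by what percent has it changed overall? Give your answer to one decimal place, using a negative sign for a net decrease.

A 64.9% increase multiplies by 1.649.
Then a 60.5% decrease: 1.649 × 0.395 = 0.651355.
Then a 29% decrease: 0.651355 × 0.71 = 0.46246205.
Overall factor 0.46246205, i.e. -53.8%.

-53.8%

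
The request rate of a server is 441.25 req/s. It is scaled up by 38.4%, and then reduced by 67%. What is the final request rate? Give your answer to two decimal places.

201.53 req/s

38.4% increase: 441.25 × 1.384 = 610.69.
After the 67% decrease: 610.69 × 0.33 = 201.5277 ≈ 201.53.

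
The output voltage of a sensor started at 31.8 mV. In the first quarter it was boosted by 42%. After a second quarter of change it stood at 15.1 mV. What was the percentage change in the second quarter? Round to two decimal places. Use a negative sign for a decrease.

-66.56%

After the first quarter: 31.8 × 1.42 = 45.156.
Second-quarter multiplier: 15.1 ÷ 45.156 ≈ 0.334396.
That is a change of -66.56%.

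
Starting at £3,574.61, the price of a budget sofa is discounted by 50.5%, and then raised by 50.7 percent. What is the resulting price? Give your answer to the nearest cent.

£2,666.53

Each change multiplies by a factor: 0.495 × 1.507 = 0.745965.
£3,574.61 × 0.745965 = £2666.53394865 ≈ £2,666.53.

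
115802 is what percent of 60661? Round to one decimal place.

115802 ÷ 60661 ≈ 190.9%.

190.9%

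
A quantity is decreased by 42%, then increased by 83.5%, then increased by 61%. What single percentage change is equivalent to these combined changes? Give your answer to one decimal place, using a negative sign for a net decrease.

71.4%

A 42% decrease multiplies by 0.58.
Then an 83.5% increase: 0.58 × 1.835 = 1.0643.
Then a 61% increase: 1.0643 × 1.61 = 1.713523.
Overall factor 1.713523, i.e. 71.4%.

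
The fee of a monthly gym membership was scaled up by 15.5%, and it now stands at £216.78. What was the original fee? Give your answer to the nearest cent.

£187.69

The overall multiplier applied was 1.155.
So the original fee was £216.78 ÷ 1.155 ≈ £187.69.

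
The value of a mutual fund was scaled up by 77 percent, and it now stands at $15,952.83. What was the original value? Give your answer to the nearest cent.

$9,012.90

The overall multiplier applied was 1.77.
So the original value was $15,952.83 ÷ 1.77 ≈ $9,012.90.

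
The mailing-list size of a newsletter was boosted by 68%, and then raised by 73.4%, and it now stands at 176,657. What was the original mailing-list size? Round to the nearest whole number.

60,642

The overall multiplier applied was 1.68 × 1.734 = 2.91312.
So the original mailing-list size was 176,657 ÷ 2.91312 ≈ 60,642.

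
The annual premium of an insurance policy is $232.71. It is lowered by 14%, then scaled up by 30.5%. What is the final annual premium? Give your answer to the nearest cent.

Each change multiplies by a factor: 0.86 × 1.305 = 1.1223.
$232.71 × 1.1223 = $261.170433 ≈ $261.17.

$261.17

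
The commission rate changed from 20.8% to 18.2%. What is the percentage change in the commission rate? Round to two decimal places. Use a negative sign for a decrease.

-12.50%

The change is 18.2 − 20.8 = -2.6 percentage points.
Relative to the original 20.8%, that is -2.6 ÷ 20.8 = -12.50%.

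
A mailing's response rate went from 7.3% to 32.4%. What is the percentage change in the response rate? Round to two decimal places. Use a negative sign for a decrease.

343.84%

The change is 32.4 − 7.3 = 25.1 percentage points.
Relative to the original 7.3%, that is 25.1 ÷ 7.3 ≈ 343.84%.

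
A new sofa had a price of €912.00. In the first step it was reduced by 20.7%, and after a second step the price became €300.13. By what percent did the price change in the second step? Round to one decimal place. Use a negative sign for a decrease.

-58.5%

After the first step: €912.00 × 0.793 = €723.216.
Second-step multiplier: €300.13 ÷ €723.216 ≈ 0.41499.
That is a change of -58.5%.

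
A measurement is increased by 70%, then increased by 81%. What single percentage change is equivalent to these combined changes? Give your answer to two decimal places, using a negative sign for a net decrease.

207.70%

The combined multiplier is 1.7 × 1.81 = 3.077.
That corresponds to an increase of 207.70%.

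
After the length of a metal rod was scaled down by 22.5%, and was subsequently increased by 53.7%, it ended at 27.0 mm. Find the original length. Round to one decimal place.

The overall multiplier applied was 0.775 × 1.537 = 1.191175.
So the original length was 27.0 ÷ 1.191175 ≈ 22.7 mm.

22.7 mm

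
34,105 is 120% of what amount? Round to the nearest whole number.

34,105 ÷ 1.2 ≈ 28,421.

28,421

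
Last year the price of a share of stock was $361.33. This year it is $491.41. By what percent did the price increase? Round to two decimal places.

36.00%

Change: $491.41 − $361.33 = $130.08.
Relative to the original: $130.08 ÷ $361.33 ≈ 36.00%.
So the price increased by 36.00%.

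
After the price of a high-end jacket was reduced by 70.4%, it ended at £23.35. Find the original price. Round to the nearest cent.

The overall multiplier applied was 0.296.
So the original price was £23.35 ÷ 0.296 ≈ £78.89.

£78.89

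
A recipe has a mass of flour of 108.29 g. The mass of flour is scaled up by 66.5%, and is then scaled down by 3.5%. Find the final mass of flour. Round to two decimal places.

173.99 g

Each change multiplies by a factor: 1.665 × 0.965 = 1.606725.
108.29 × 1.606725 = 173.99225025 ≈ 173.99.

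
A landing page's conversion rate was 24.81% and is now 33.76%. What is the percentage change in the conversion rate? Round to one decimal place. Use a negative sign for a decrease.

The change is 33.76 − 24.81 = 8.95 percentage points.
Relative to the original 24.81%, that is 8.95 ÷ 24.81 ≈ 36.1%.

36.1%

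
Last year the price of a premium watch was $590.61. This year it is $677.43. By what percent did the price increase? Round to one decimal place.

Change: $677.43 − $590.61 = $86.82.
Relative to the original: $86.82 ÷ $590.61 ≈ 14.7%.
So the price increased by 14.7%.

14.7%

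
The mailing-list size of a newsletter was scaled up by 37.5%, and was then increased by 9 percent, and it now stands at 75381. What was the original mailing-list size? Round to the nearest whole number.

50296

Undoing the 9% increase: 75381 ÷ 1.09 ≈ 69156.880734.
Undoing the 37.5% increase: 69156.880734 ÷ 1.375 ≈ 50296.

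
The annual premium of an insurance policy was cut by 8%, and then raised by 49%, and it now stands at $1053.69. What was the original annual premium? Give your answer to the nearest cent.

$768.67

The overall multiplier applied was 0.92 × 1.49 = 1.3708.
So the original annual premium was $1053.69 ÷ 1.3708 ≈ $768.67.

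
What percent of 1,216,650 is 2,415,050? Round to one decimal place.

2,415,050 ÷ 1,216,650 ≈ 198.5%.

198.5%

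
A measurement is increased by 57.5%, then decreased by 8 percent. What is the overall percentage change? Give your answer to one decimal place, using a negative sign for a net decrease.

A 57.5% increase multiplies by 1.575.
Then an 8% decrease: 1.575 × 0.92 = 1.449.
Overall factor 1.449, i.e. 44.9%.

44.9%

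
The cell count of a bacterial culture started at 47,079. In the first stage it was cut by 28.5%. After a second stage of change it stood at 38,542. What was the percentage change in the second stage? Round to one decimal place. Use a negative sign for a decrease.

14.5%

After the first stage: 47,079 × 0.715 = 33661.485.
Second-stage multiplier: 38,542 ÷ 33661.485 ≈ 1.14499.
That is a change of 14.5%.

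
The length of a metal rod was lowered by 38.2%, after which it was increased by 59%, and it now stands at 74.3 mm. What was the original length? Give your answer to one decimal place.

75.6 mm

Undoing the 59% increase: 74.3 ÷ 1.59 ≈ 46.72956.
Undoing the 38.2% decrease: 46.72956 ÷ 0.618 ≈ 75.6 mm.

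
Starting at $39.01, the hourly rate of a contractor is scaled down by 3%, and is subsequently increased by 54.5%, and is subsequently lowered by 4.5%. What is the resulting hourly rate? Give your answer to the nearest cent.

Each change multiplies by a factor: 0.97 × 1.545 × 0.955 = 1.43121075.
$39.01 × 1.43121075 = $55.8315313575 ≈ $55.83.

$55.83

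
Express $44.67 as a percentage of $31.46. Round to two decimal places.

141.99%

$44.67 ÷ $31.46 ≈ 141.99%.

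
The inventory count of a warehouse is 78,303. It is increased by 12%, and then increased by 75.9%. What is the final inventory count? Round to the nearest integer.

154,263

Each change multiplies by a factor: 1.12 × 1.759 = 1.97008.
78,303 × 1.97008 = 154263.17424 ≈ 154,263.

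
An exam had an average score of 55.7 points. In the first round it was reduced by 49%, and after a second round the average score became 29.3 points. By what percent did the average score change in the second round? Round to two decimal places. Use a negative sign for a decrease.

After the first round: 55.7 × 0.51 = 28.407.
Second-round multiplier: 29.3 ÷ 28.407 ≈ 1.031436.
That is a change of 3.14%.

3.14%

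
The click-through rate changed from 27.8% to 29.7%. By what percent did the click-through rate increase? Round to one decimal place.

6.8%

The change is 29.7 − 27.8 = 1.9 percentage points.
Relative to the original 27.8%, that is 1.9 ÷ 27.8 ≈ 6.8%.
So the click-through rate rose by 6.8%.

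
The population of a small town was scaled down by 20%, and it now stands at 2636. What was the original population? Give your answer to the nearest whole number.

The overall multiplier applied was 0.8.
So the original population was 2636 ÷ 0.8 = 3295.

3295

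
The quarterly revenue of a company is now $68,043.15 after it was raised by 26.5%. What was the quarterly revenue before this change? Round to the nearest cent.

$53,789.05

The overall multiplier applied was 1.265.
So the original quarterly revenue was $68,043.15 ÷ 1.265 ≈ $53,789.05.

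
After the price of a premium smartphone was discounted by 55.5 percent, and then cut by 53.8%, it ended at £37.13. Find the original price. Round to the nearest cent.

£180.60

Undoing the 53.8% decrease: £37.13 ÷ 0.462 ≈ £80.367965.
Undoing the 55.5% decrease: £80.367965 ÷ 0.445 ≈ £180.60.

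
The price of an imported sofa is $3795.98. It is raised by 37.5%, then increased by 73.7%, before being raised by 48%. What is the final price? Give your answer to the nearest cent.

$13418.01

Apply the 37.5% increase: $3795.98 × 1.375 = $5219.4725.
After the 73.7% increase: $5219.4725 × 1.737 = $9066.2237325.
Apply the 48% increase: $9066.2237325 × 1.48 = $13418.0111241 ≈ $13418.01.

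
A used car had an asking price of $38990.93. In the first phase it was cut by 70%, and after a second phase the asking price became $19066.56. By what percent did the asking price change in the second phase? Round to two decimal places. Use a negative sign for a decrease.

After the first phase: $38990.93 × 0.3 = $11697.279.
Second-phase multiplier: $19066.56 ÷ $11697.279 ≈ 1.63.
That is a change of 63.00%.

63.00%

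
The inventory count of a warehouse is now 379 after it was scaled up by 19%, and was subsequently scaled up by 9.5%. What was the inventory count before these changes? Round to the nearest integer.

291

Undoing the 9.5% increase: 379 ÷ 1.095 ≈ 346.118721.
Undoing the 19% increase: 346.118721 ÷ 1.19 ≈ 291.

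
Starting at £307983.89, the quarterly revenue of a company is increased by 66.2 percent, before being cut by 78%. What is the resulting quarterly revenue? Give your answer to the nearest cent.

£112611.23

Each change multiplies by a factor: 1.662 × 0.22 = 0.36564.
£307983.89 × 0.36564 = £112611.2295396 ≈ £112611.23.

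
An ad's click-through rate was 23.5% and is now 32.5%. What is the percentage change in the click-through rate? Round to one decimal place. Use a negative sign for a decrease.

The change is 32.5 − 23.5 = 9.0 percentage points.
Relative to the original 23.5%, that is 9.0 ÷ 23.5 ≈ 38.3%.

38.3%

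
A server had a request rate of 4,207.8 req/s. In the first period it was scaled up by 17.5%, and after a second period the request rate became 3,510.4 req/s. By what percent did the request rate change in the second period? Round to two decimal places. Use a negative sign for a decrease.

-29.00%

After the first period: 4,207.8 × 1.175 = 4944.165.
Second-period multiplier: 3,510.4 ÷ 4944.165 ≈ 0.710009.
That is a change of -29.00%.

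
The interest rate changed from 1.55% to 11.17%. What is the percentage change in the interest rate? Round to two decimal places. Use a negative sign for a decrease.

The change is 11.17 − 1.55 = 9.62 percentage points.
Relative to the original 1.55%, that is 9.62 ÷ 1.55 ≈ 620.65%.

620.65%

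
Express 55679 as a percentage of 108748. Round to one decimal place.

55679 ÷ 108748 ≈ 51.2%.

51.2%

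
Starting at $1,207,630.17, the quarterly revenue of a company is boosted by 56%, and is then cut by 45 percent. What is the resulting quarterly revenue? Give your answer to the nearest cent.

Each change multiplies by a factor: 1.56 × 0.55 = 0.858.
$1,207,630.17 × 0.858 = $1036146.68586 ≈ $1,036,146.69.

$1,036,146.69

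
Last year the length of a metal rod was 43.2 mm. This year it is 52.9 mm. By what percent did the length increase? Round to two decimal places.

Change: 52.9 − 43.2 = 9.7.
Relative to the original: 9.7 ÷ 43.2 ≈ 22.45%.
So the length increased by 22.45%.

22.45%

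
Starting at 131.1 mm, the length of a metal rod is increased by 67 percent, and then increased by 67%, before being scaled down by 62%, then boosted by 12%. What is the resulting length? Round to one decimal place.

155.6 mm

After the 67% increase: 131.1 × 1.67 = 218.937.
After the 67% increase: 218.937 × 1.67 = 365.62479.
After the 62% decrease: 365.62479 × 0.38 = 138.9374202.
Apply the 12% increase: 138.9374202 × 1.12 = 155.609910624 ≈ 155.6.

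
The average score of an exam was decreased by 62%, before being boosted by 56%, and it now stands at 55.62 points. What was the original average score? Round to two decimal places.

Undoing the 56% increase: 55.62 ÷ 1.56 ≈ 35.653846.
Undoing the 62% decrease: 35.653846 ÷ 0.38 ≈ 93.83 points.

93.83 points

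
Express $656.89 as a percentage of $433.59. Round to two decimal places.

151.50%

$656.89 ÷ $433.59 ≈ 151.50%.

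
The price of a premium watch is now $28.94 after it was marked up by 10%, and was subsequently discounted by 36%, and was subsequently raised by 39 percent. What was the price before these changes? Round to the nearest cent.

The overall multiplier applied was 1.1 × 0.64 × 1.39 = 0.97856.
So the original price was $28.94 ÷ 0.97856 ≈ $29.57.

$29.57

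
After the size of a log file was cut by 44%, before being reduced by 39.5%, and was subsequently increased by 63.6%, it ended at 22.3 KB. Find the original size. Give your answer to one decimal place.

40.2 KB

Undoing the 63.6% increase: 22.3 ÷ 1.636 ≈ 13.630807.
Undoing the 39.5% decrease: 13.630807 ÷ 0.605 ≈ 22.53026.
Undoing the 44% decrease: 22.53026 ÷ 0.56 ≈ 40.2 KB.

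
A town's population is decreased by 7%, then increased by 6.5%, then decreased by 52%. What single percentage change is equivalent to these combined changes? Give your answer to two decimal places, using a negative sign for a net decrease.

The combined multiplier is 0.93 × 1.065 × 0.48 = 0.475416.
That corresponds to a decrease of 52.46%.

-52.46%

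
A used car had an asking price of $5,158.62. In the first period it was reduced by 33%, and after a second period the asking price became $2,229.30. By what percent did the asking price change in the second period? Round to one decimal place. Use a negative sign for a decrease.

After the first period: $5,158.62 × 0.67 = $3456.2754.
Second-period multiplier: $2,229.30 ÷ $3456.2754 ≈ 0.645.
That is a change of -35.5%.

-35.5%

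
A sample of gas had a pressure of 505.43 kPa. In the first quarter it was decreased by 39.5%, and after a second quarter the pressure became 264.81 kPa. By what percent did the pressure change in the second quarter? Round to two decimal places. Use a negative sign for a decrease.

After the first quarter: 505.43 × 0.605 = 305.78515.
Second-quarter multiplier: 264.81 ÷ 305.78515 ≈ 0.866.
That is a change of -13.40%.

-13.40%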